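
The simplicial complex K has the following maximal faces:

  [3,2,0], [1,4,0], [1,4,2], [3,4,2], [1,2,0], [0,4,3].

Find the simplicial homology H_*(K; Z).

H_0 = Z,  H_1 = 0,  H_2 = Z.

Fix the vertex order 0 < 1 < 2 < 3 < 4 and write every simplex with vertices in increasing order. Then dim K = 2 and the simplices of K are:

  0-simplices (5): [0], [1], [2], [3], [4]
  1-simplices (9): [0,1], [0,2], [0,3], [0,4], [1,2], [1,4], [2,3], [2,4], [3,4]
  2-simplices (6): [0,1,2], [0,1,4], [0,2,3], [0,3,4], [1,2,4], [2,3,4]

giving chain groups C_0 ≅ Z^5, C_1 ≅ Z^9, C_2 ≅ Z^6.

The boundary map ∂_1: C_1 → C_0 is given by ∂[p,q] = [q] − [p]. For instance
  ∂[2,3] = [3] − [2].
The 5×9 boundary matrix has rank 4 and Smith normal form diag(1,1,1,1).

∂_2: C_2 → C_1 maps a triangle to the signed sum of its edges. For instance
  ∂[0,2,3] = [2,3] − [0,3] + [0,2],
  ∂[0,1,4] = [1,4] − [0,4] + [0,1].
This gives a 9×6 integer matrix of rank 5; reducing to Smith normal form yields diagonal entries (1,1,1,1,1).

Now H_k = ker ∂_k / im ∂_{k+1}, so:

  H_0: rank C_0 − rank ∂_1 = 5 − 4 = 1, and the invariant factors of ∂_1 are all 1, so H_0 ≅ Z.
  H_1: rank ker ∂_1 − rank ∂_2 = (9 − 4) − 5 = 0, and the invariant factors of ∂_2 are all 1, so H_1 ≅ 0.
  H_2: rank ker ∂_2 − rank ∂_3 = (6 − 5) − 0 = 1, and there is no ∂_3, so H_2 ≅ Z.

As a check, the Euler characteristic is 5 − 9 + 6 = 2, which agrees with 1 − 0 + 1 = 2.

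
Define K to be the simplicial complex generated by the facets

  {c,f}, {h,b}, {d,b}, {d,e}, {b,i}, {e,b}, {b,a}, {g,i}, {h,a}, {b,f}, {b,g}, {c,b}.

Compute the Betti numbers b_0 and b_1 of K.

b_0 = 1, b_1 = 4.

Take the total order a < b < c < d < e < f < g < h < i on the vertex set. Then K (dimension 1) consists of the simplices:

  0-simplices (9): a, b, c, d, e, f, g, h, i
  1-simplices (12): ab, ah, bc, bd, be, bf, bg, bh, bi, cf, de, gi

giving chain groups C_0 ≅ Z^9, C_1 ≅ Z^12.

∂_1: C_1 → C_0 sends each edge [p,q] (with p < q) to q − p.
The resulting 9×12 matrix has rank 8, and its Smith normal form has invariant factors (1,1,1,1,1,1,1,1).

Reading off H_k = ker ∂_k / im ∂_{k+1}:

  H_0: rank C_0 − rank ∂_1 = 9 − 8 = 1, and the invariant factors of ∂_1 are all 1, so H_0 ≅ Z.
  H_1: rank ker ∂_1 − rank ∂_2 = (12 − 8) − 0 = 4, and there is no ∂_2, so H_1 ≅ Z^4.

As a check, the Euler characteristic is 9 − 12 = -3, which agrees with 1 − 4 = -3.

Hence the Betti numbers are b_0 = 1, b_1 = 4.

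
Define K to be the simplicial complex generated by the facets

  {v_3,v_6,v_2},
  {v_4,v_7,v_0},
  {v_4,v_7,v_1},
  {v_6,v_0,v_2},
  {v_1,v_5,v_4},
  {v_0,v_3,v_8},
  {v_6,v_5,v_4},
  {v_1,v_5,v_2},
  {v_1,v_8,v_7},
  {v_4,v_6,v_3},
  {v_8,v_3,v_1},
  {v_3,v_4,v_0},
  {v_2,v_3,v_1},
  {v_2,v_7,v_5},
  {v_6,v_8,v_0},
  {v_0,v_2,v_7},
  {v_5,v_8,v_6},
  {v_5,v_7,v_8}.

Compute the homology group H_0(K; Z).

H_0 = Z.

We work with the vertex ordering v_0 < v_1 < v_2 < v_3 < v_4 < v_5 < v_6 < v_7 < v_8. The simplices of K, each written with vertices in increasing order, are:

  0-simplices (9): [v_0], [v_1], [v_2], [v_3], [v_4], [v_5], [v_6], [v_7], [v_8]
  1-simplices (27): (27 of them)
  2-simplices (18): (18 of them)

giving chain groups C_0 ≅ Z^9, C_1 ≅ Z^27, C_2 ≅ Z^18.

Boundary ∂_1: C_1 → C_0 maps an edge to its endpoints' difference, ∂[p,q] = q − p.
The 9×27 boundary matrix has rank 8 and Smith normal form diag(1,1,1,1,1,1,1,1).

Boundary ∂_2: C_2 → C_1 acts by ∂[p,q,r] = [q,r] − [p,r] + [p,q]. For instance
  ∂[v_3,v_4,v_6] = [v_4,v_6] − [v_3,v_6] + [v_3,v_4],
  ∂[v_0,v_2,v_7] = [v_2,v_7] − [v_0,v_7] + [v_0,v_2].
This gives a 27×18 integer matrix of rank 18; reducing to Smith normal form yields diagonal entries (1,1,1,1,1,1,1,1,1,1,1,1,1,1,1,1,1,2).

Computing H_k = (kernel of ∂_k) / (image of ∂_{k+1}):

  H_0: rank C_0 − rank ∂_1 = 9 − 8 = 1, and the invariant factors of ∂_1 are all 1, so H_0 ≅ Z.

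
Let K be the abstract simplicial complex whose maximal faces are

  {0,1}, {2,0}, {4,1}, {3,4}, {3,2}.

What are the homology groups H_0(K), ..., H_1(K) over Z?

Take the total order 0 < 1 < 2 < 3 < 4 on the vertex set. Then K (dimension 1) consists of the simplices:

  0-simplices (5): [0], [1], [2], [3], [4]
  1-simplices (5): [0,1], [0,2], [1,4], [2,3], [3,4]

giving chain groups C_0 ≅ Z^5, C_1 ≅ Z^5.

∂_1: C_1 → C_0 sends each edge [p,q] (with p < q) to q − p.
The 5×5 boundary matrix has rank 4 and Smith normal form diag(1,1,1,1).

From H_k ≅ ker(∂_k) / im(∂_{k+1}) we obtain:

  H_0: rank C_0 − rank ∂_1 = 5 − 4 = 1, and the invariant factors of ∂_1 are all 1, so H_0 = Z.
  H_1: rank ker ∂_1 − rank ∂_2 = (5 − 4) − 0 = 1, and there is no ∂_2, so H_1 = Z.

(K is a triangulation of the circle S^1.)

H_0 ≅ Z,  H_1 ≅ Z.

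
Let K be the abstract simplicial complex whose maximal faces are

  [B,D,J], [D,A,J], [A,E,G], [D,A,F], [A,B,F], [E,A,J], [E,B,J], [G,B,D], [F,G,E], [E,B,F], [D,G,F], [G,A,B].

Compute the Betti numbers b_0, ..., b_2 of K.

b_0 = 1, b_1 = 0, b_2 = 0.

Fix the vertex order A < B < D < E < F < G < J and write every simplex with vertices in increasing order. Then dim K = 2 and the simplices of K are:

  0-simplices (7): A, B, D, E, F, G, J
  1-simplices (18): AB, AD, AE, AF, AG, AJ, BD, BE, BF, BG, BJ, DF, DG, DJ, EF, EG, EJ, FG
  2-simplices (12): ABF, ABG, ADF, ADJ, AEG, AEJ, BDG, BDJ, BEF, BEJ, DFG, EFG

Hence C_0 ≅ Z^7, C_1 ≅ Z^18, C_2 ≅ Z^12.

∂_1: C_1 → C_0 is given by ∂[p,q] = [q] − [p]. For instance
  ∂EJ = J − E.
The resulting 7×18 matrix has rank 6, and its Smith normal form has invariant factors (1,1,1,1,1,1).

Boundary ∂_2: C_2 → C_1 sends each 2-simplex [p,q,r] to [q,r] − [p,r] + [p,q]. For instance
  ∂ADF = DF − AF + AD,
  ∂BDJ = DJ − BJ + BD.
This gives a 18×12 integer matrix of rank 12; reducing to Smith normal form yields diagonal entries (1,1,1,1,1,1,1,1,1,1,1,2).

From H_k ≅ ker(∂_k) / im(∂_{k+1}) we obtain:

  H_0: rank C_0 − rank ∂_1 = 7 − 6 = 1, and the invariant factors of ∂_1 are all 1, so H_0 ≅ Z.
  H_1: rank ker ∂_1 − rank ∂_2 = (18 − 6) − 12 = 0, and ∂_2 has invariant factor 2 > 1, so H_1 ≅ Z/2Z.
  H_2: rank ker ∂_2 − rank ∂_3 = (12 − 12) − 0 = 0, and there is no ∂_3, so H_2 ≅ 0.

As a check, the Euler characteristic is 7 − 18 + 12 = 1, which agrees with 1 − 0 + 0 = 1.

Hence the Betti numbers are b_0 = 1, b_1 = 0, b_2 = 0.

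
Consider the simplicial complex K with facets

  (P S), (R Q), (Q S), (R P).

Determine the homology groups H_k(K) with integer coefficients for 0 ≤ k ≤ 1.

We work with the vertex ordering P < Q < R < S. The simplices of K, each written with vertices in increasing order, are:

  0-simplices (4): P, Q, R, S
  1-simplices (4): PR, PS, QR, QS

Hence C_0 ≅ Z^4, C_1 ≅ Z^4.

∂_1: C_1 → C_0 maps an edge to its endpoints' difference, ∂[p,q] = q − p.
The resulting 4×4 matrix has rank 3, and its Smith normal form has invariant factors (1,1,1).

Reading off H_k = ker ∂_k / im ∂_{k+1}:

  H_0: rank C_0 − rank ∂_1 = 4 − 3 = 1, and the invariant factors of ∂_1 are all 1, so H_0 = Z.
  H_1: rank ker ∂_1 − rank ∂_2 = (4 − 3) − 0 = 1, and there is no ∂_2, so H_1 = Z.

H_0 ≅ Z,  H_1 ≅ Z.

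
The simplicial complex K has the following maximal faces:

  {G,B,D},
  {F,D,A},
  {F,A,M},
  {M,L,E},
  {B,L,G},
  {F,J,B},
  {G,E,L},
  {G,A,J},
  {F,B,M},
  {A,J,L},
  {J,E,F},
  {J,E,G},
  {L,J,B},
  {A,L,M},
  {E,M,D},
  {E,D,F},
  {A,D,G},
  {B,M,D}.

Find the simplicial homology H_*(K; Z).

Take the total order A < B < D < E < F < G < J < L < M on the vertex set. Then K (dimension 2) consists of the simplices:

  0-simplices (9): A, B, D, E, F, G, J, L, M
  1-simplices (27): AD, AF, AG, AJ, AL, AM, BD, BF, BG, BJ, BL, BM, DE, DF, DG, DM, EF, EG, EJ, EL, EM, FJ, FM, GJ, GL, JL, LM
  2-simplices (18): ADF, ADG, AFM, AGJ, AJL, ALM, BDG, BDM, BFJ, BFM, BGL, BJL, DEF, DEM, EFJ, EGJ, EGL, ELM

Hence C_0 ≅ Z^9, C_1 ≅ Z^27, C_2 ≅ Z^18.

∂_1: C_1 → C_0 is given by ∂[p,q] = [q] − [p].
The 9×27 boundary matrix has rank 8 and Smith normal form diag(1,1,1,1,1,1,1,1).

∂_2: C_2 → C_1 maps a triangle to the signed sum of its edges. For instance
  ∂AGJ = GJ − AJ + AG,
  ∂BFJ = FJ − BJ + BF.
The 27×18 boundary matrix has rank 18 and Smith normal form diag(1,1,1,1,1,1,1,1,1,1,1,1,1,1,1,1,1,2).

Reading off H_k = ker ∂_k / im ∂_{k+1}:

  H_0: rank C_0 − rank ∂_1 = 9 − 8 = 1, and the invariant factors of ∂_1 are all 1, so H_0 = Z.
  H_1: rank ker ∂_1 − rank ∂_2 = (27 − 8) − 18 = 1, and ∂_2 has invariant factor 2 > 1, so H_1 = Z ⊕ Z/2Z.
  H_2: rank ker ∂_2 − rank ∂_3 = (18 − 18) − 0 = 0, and there is no ∂_3, so H_2 = 0.

H_0 ≅ Z,  H_1 ≅ Z ⊕ Z/2Z,  H_2 = 0.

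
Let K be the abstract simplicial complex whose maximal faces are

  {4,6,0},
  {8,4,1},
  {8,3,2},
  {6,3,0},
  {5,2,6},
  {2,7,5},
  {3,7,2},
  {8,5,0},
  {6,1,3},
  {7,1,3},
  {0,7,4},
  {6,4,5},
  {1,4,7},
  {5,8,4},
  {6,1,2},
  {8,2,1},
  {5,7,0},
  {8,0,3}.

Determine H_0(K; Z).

Take the total order 0 < 1 < 2 < 3 < 4 < 5 < 6 < 7 < 8 on the vertex set. Then K (dimension 2) consists of the simplices:

  0-simplices (9): [0], [1], [2], [3], [4], [5], [6], [7], [8]
  1-simplices (27): (27 of them)
  2-simplices (18): [0,3,6], [0,3,8], [0,4,6], [0,4,7], [0,5,7], [0,5,8], [1,2,6], [1,2,8], [1,3,6], [1,3,7], [1,4,7], [1,4,8], [2,3,7], [2,3,8], [2,5,6], [2,5,7], [4,5,6], [4,5,8]

Hence C_0 ≅ Z^9, C_1 ≅ Z^27, C_2 ≅ Z^18.

∂_1: C_1 → C_0 maps an edge to its endpoints' difference, ∂[p,q] = q − p. For instance
  ∂[0,3] = [3] − [0].
The 9×27 boundary matrix has rank 8 and Smith normal form diag(1,1,1,1,1,1,1,1).

Boundary ∂_2: C_2 → C_1 acts by ∂[p,q,r] = [q,r] − [p,r] + [p,q]. For instance
  ∂[4,5,8] = [5,8] − [4,8] + [4,5],
  ∂[1,2,6] = [2,6] − [1,6] + [1,2].
The 27×18 boundary matrix has rank 18 and Smith normal form diag(1,1,1,1,1,1,1,1,1,1,1,1,1,1,1,1,1,2).

Computing H_k = (kernel of ∂_k) / (image of ∂_{k+1}):

  H_0: rank C_0 − rank ∂_1 = 9 − 8 = 1, and the invariant factors of ∂_1 are all 1, so H_0 = Z.

H_0 = Z.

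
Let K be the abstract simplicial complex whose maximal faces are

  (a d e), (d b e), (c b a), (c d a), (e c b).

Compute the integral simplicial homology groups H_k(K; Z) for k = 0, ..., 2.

H_0 = Z,  H_1 = Z,  H_2 = 0.

Take the total order a < b < c < d < e on the vertex set. Then K (dimension 2) consists of the simplices:

  0-simplices (5): a, b, c, d, e
  1-simplices (10): ab, ac, ad, ae, bc, bd, be, cd, ce, de
  2-simplices (5): abc, acd, ade, bce, bde

so the chain groups are C_0 ≅ Z^5, C_1 ≅ Z^10, C_2 ≅ Z^5.

Boundary ∂_1: C_1 → C_0 maps an edge to its endpoints' difference, ∂[p,q] = q − p. For instance
  ∂ac = c − a.
The 5×10 boundary matrix has rank 4 and Smith normal form diag(1,1,1,1).

Boundary ∂_2: C_2 → C_1 maps a triangle to the signed sum of its edges. For instance
  ∂acd = cd − ad + ac,
  ∂abc = bc − ac + ab.
As a 10×5 matrix over Z this has rank 5, with invariant factors (1,1,1,1,1).

Now H_k = ker ∂_k / im ∂_{k+1}, so:

  H_0: rank C_0 − rank ∂_1 = 5 − 4 = 1, and the invariant factors of ∂_1 are all 1, so H_0 = Z.
  H_1: rank ker ∂_1 − rank ∂_2 = (10 − 4) − 5 = 1, and the invariant factors of ∂_2 are all 1, so H_1 = Z.
  H_2: rank ker ∂_2 − rank ∂_3 = (5 − 5) − 0 = 0, and there is no ∂_3, so H_2 = 0.

As a check, the Euler characteristic is 5 − 10 + 5 = 0, which agrees with 1 − 1 + 0 = 0.
(K is a triangulation of the Möbius band.)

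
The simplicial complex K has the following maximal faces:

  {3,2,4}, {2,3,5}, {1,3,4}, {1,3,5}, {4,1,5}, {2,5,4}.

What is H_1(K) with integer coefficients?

H_1 ≅ 0.

We work with the vertex ordering 1 < 2 < 3 < 4 < 5. The simplices of K, each written with vertices in increasing order, are:

  0-simplices (5): [1], [2], [3], [4], [5]
  1-simplices (9): [1,3], [1,4], [1,5], [2,3], [2,4], [2,5], [3,4], [3,5], [4,5]
  2-simplices (6): [1,3,4], [1,3,5], [1,4,5], [2,3,4], [2,3,5], [2,4,5]

so the chain groups are C_0 ≅ Z^5, C_1 ≅ Z^9, C_2 ≅ Z^6.

The boundary map ∂_1: C_1 → C_0 is given by ∂[p,q] = [q] − [p]. For instance
  ∂[1,5] = [5] − [1].
This gives a 5×9 integer matrix of rank 4; reducing to Smith normal form yields diagonal entries (1,1,1,1).

Boundary ∂_2: C_2 → C_1 acts by ∂[p,q,r] = [q,r] − [p,r] + [p,q]. For instance
  ∂[2,4,5] = [4,5] − [2,5] + [2,4],
  ∂[1,3,4] = [3,4] − [1,4] + [1,3].
The resulting 9×6 matrix has rank 5, and its Smith normal form has invariant factors (1,1,1,1,1).

Now H_k = ker ∂_k / im ∂_{k+1}, so:

  H_1: rank ker ∂_1 − rank ∂_2 = (9 − 4) − 5 = 0, and the invariant factors of ∂_2 are all 1, so H_1 = 0.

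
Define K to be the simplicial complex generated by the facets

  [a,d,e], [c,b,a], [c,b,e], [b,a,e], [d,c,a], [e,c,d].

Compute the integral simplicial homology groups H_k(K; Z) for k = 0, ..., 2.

H_0 ≅ Z,  H_1 = 0,  H_2 ≅ Z.

Order the vertices as a < b < c < d < e. Listing each simplex with vertices in this order, K has dimension 2 with simplices:

  0-simplices (5): a, b, c, d, e
  1-simplices (9): ab, ac, ad, ae, bc, be, cd, ce, de
  2-simplices (6): abc, abe, acd, ade, bce, cde

Hence C_0 ≅ Z^5, C_1 ≅ Z^9, C_2 ≅ Z^6.

∂_1: C_1 → C_0 maps an edge to its endpoints' difference, ∂[p,q] = q − p.
As a 5×9 matrix over Z this has rank 4, with invariant factors (1,1,1,1).

∂_2: C_2 → C_1 sends each 2-simplex [p,q,r] to [q,r] − [p,r] + [p,q]. For instance
  ∂acd = cd − ad + ac,
  ∂abc = bc − ac + ab.
The 9×6 boundary matrix has rank 5 and Smith normal form diag(1,1,1,1,1).

From H_k ≅ ker(∂_k) / im(∂_{k+1}) we obtain:

  H_0: rank C_0 − rank ∂_1 = 5 − 4 = 1, and the invariant factors of ∂_1 are all 1, so H_0 ≅ Z.
  H_1: rank ker ∂_1 − rank ∂_2 = (9 − 4) − 5 = 0, and the invariant factors of ∂_2 are all 1, so H_1 ≅ 0.
  H_2: rank ker ∂_2 − rank ∂_3 = (6 − 5) − 0 = 1, and there is no ∂_3, so H_2 ≅ Z.

As a check, the Euler characteristic is 5 − 9 + 6 = 2, which agrees with 1 − 0 + 1 = 2.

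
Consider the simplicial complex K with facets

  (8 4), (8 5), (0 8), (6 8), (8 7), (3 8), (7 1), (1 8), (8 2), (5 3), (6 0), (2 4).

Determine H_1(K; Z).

H_1 ≅ Z^4.

K has 9 vertices, 12 edges.
rank ∂_1 = 8, rank ∂_2 = 0 ⇒ b_1 = 12 − 8 − 0 = 4. So H_1 ≅ Z^4.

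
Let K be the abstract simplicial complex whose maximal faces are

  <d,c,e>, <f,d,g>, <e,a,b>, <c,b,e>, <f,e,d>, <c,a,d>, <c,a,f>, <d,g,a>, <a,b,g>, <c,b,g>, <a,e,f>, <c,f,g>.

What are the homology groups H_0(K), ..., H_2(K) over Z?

H_0 = Z,  H_1 = Z_2,  H_2 = 0.

Fix the vertex order a < b < c < d < e < f < g and write every simplex with vertices in increasing order. Then dim K = 2 and the simplices of K are:

  0-simplices (7): a, b, c, d, e, f, g
  1-simplices (18): ab, ac, ad, ae, af, ag, bc, be, bg, cd, ce, cf, cg, de, df, dg, ef, fg
  2-simplices (12): abe, abg, acd, acf, adg, aef, bce, bcg, cde, cfg, def, dfg

Hence C_0 ≅ Z^7, C_1 ≅ Z^18, C_2 ≅ Z^12.

∂_1: C_1 → C_0 is given by ∂[p,q] = [q] − [p]. For instance
  ∂de = e − d.
The resulting 7×18 matrix has rank 6, and its Smith normal form has invariant factors (1,1,1,1,1,1).

Boundary ∂_2: C_2 → C_1 acts by ∂[p,q,r] = [q,r] − [p,r] + [p,q]. For instance
  ∂acd = cd − ad + ac,
  ∂bcg = cg − bg + bc.
The resulting 18×12 matrix has rank 12, and its Smith normal form has invariant factors (1,1,1,1,1,1,1,1,1,1,1,2).

Now H_k = ker ∂_k / im ∂_{k+1}, so:

  H_0: rank C_0 − rank ∂_1 = 7 − 6 = 1, and the invariant factors of ∂_1 are all 1, so H_0 ≅ Z.
  H_1: rank ker ∂_1 − rank ∂_2 = (18 − 6) − 12 = 0, and ∂_2 has invariant factor 2 > 1, so H_1 ≅ Z_2.
  H_2: rank ker ∂_2 − rank ∂_3 = (12 − 12) − 0 = 0, and there is no ∂_3, so H_2 ≅ 0.

As a check, the Euler characteristic is 7 − 18 + 12 = 1, which agrees with 1 − 0 + 0 = 1.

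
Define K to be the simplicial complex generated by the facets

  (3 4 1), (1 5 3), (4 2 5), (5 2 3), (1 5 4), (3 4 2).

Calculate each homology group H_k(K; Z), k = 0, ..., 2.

H_0 ≅ Z,  H_1 = 0,  H_2 ≅ Z.

We work with the vertex ordering 1 < 2 < 3 < 4 < 5. The simplices of K, each written with vertices in increasing order, are:

  0-simplices (5): [1], [2], [3], [4], [5]
  1-simplices (9): [1,3], [1,4], [1,5], [2,3], [2,4], [2,5], [3,4], [3,5], [4,5]
  2-simplices (6): [1,3,4], [1,3,5], [1,4,5], [2,3,4], [2,3,5], [2,4,5]

giving chain groups C_0 ≅ Z^5, C_1 ≅ Z^9, C_2 ≅ Z^6.

∂_1: C_1 → C_0 is given by ∂[p,q] = [q] − [p].
As a 5×9 matrix over Z this has rank 4, with invariant factors (1,1,1,1).

Boundary ∂_2: C_2 → C_1 maps a triangle to the signed sum of its edges. For instance
  ∂[2,3,4] = [3,4] − [2,4] + [2,3],
  ∂[2,3,5] = [3,5] − [2,5] + [2,3].
The resulting 9×6 matrix has rank 5, and its Smith normal form has invariant factors (1,1,1,1,1).

From H_k ≅ ker(∂_k) / im(∂_{k+1}) we obtain:

  H_0: rank C_0 − rank ∂_1 = 5 − 4 = 1, and the invariant factors of ∂_1 are all 1, so H_0 = Z.
  H_1: rank ker ∂_1 − rank ∂_2 = (9 − 4) − 5 = 0, and the invariant factors of ∂_2 are all 1, so H_1 = 0.
  H_2: rank ker ∂_2 − rank ∂_3 = (6 − 5) − 0 = 1, and there is no ∂_3, so H_2 = Z.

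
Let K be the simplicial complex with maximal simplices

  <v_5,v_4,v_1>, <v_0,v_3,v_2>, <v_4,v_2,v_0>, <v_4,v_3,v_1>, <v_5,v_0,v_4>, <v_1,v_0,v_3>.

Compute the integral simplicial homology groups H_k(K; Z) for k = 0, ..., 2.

H_0 = Z,  H_1 = Z,  H_2 = 0.

Order the vertices as v_0 < v_1 < v_2 < v_3 < v_4 < v_5. Listing each simplex with vertices in this order, K has dimension 2 with simplices:

  0-simplices (6): [v_0], [v_1], [v_2], [v_3], [v_4], [v_5]
  1-simplices (12): [v_0,v_1], [v_0,v_2], [v_0,v_3], [v_0,v_4], [v_0,v_5], [v_1,v_3], [v_1,v_4], [v_1,v_5], [v_2,v_3], [v_2,v_4], [v_3,v_4], [v_4,v_5]
  2-simplices (6): [v_0,v_1,v_3], [v_0,v_2,v_3], [v_0,v_2,v_4], [v_0,v_4,v_5], [v_1,v_3,v_4], [v_1,v_4,v_5]

giving chain groups C_0 ≅ Z^6, C_1 ≅ Z^12, C_2 ≅ Z^6.

Boundary ∂_1: C_1 → C_0 sends each edge [p,q] (with p < q) to q − p. For instance
  ∂[v_1,v_5] = [v_5] − [v_1].
The 6×12 boundary matrix has rank 5 and Smith normal form diag(1,1,1,1,1).

∂_2: C_2 → C_1 sends each 2-simplex [p,q,r] to [q,r] − [p,r] + [p,q]. For instance
  ∂[v_1,v_4,v_5] = [v_4,v_5] − [v_1,v_5] + [v_1,v_4],
  ∂[v_1,v_3,v_4] = [v_3,v_4] − [v_1,v_4] + [v_1,v_3].
As a 12×6 matrix over Z this has rank 6, with invariant factors (1,1,1,1,1,1).

Now H_k = ker ∂_k / im ∂_{k+1}, so:

  H_0: rank C_0 − rank ∂_1 = 6 − 5 = 1, and the invariant factors of ∂_1 are all 1, so H_0 ≅ Z.
  H_1: rank ker ∂_1 − rank ∂_2 = (12 − 5) − 6 = 1, and the invariant factors of ∂_2 are all 1, so H_1 ≅ Z.
  H_2: rank ker ∂_2 − rank ∂_3 = (6 − 6) − 0 = 0, and there is no ∂_3, so H_2 ≅ 0.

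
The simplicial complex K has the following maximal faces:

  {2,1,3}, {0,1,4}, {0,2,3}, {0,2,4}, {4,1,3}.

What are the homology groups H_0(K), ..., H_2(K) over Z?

Fix the vertex order 0 < 1 < 2 < 3 < 4 and write every simplex with vertices in increasing order. Then dim K = 2 and the simplices of K are:

  0-simplices (5): [0], [1], [2], [3], [4]
  1-simplices (10): [0,1], [0,2], [0,3], [0,4], [1,2], [1,3], [1,4], [2,3], [2,4], [3,4]
  2-simplices (5): [0,1,4], [0,2,3], [0,2,4], [1,2,3], [1,3,4]

Hence C_0 ≅ Z^5, C_1 ≅ Z^10, C_2 ≅ Z^5.

∂_1: C_1 → C_0 sends each edge [p,q] (with p < q) to q − p. For instance
  ∂[0,1] = [1] − [0].
The resulting 5×10 matrix has rank 4, and its Smith normal form has invariant factors (1,1,1,1).

Boundary ∂_2: C_2 → C_1 maps a triangle to the signed sum of its edges. For instance
  ∂[1,2,3] = [2,3] − [1,3] + [1,2],
  ∂[0,1,4] = [1,4] − [0,4] + [0,1].
The 10×5 boundary matrix has rank 5 and Smith normal form diag(1,1,1,1,1).

Computing H_k = (kernel of ∂_k) / (image of ∂_{k+1}):

  H_0: rank C_0 − rank ∂_1 = 5 − 4 = 1, and the invariant factors of ∂_1 are all 1, so H_0 ≅ Z.
  H_1: rank ker ∂_1 − rank ∂_2 = (10 − 4) − 5 = 1, and the invariant factors of ∂_2 are all 1, so H_1 ≅ Z.
  H_2: rank ker ∂_2 − rank ∂_3 = (5 − 5) − 0 = 0, and there is no ∂_3, so H_2 ≅ 0.

As a check, the Euler characteristic is 5 − 10 + 5 = 0, which agrees with 1 − 1 + 0 = 0.

H_0 ≅ Z,  H_1 ≅ Z,  H_2 = 0.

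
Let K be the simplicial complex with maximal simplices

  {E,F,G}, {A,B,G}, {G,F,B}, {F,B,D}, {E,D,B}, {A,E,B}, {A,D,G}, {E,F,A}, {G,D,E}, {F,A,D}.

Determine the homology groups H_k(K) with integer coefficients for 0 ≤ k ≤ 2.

Fix the vertex order A < B < D < E < F < G and write every simplex with vertices in increasing order. Then dim K = 2 and the simplices of K are:

  0-simplices (6): A, B, D, E, F, G
  1-simplices (15): AB, AD, AE, AF, AG, BD, BE, BF, BG, DE, DF, DG, EF, EG, FG
  2-simplices (10): ABE, ABG, ADF, ADG, AEF, BDE, BDF, BFG, DEG, EFG

giving chain groups C_0 ≅ Z^6, C_1 ≅ Z^15, C_2 ≅ Z^10.

∂_1: C_1 → C_0 is given by ∂[p,q] = [q] − [p]. For instance
  ∂BF = F − B.
This gives a 6×15 integer matrix of rank 5; reducing to Smith normal form yields diagonal entries (1,1,1,1,1).

Boundary ∂_2: C_2 → C_1 maps a triangle to the signed sum of its edges. For instance
  ∂ADG = DG − AG + AD,
  ∂DEG = EG − DG + DE.
The resulting 15×10 matrix has rank 10, and its Smith normal form has invariant factors (1,1,1,1,1,1,1,1,1,2).

Reading off H_k = ker ∂_k / im ∂_{k+1}:

  H_0: rank C_0 − rank ∂_1 = 6 − 5 = 1, and the invariant factors of ∂_1 are all 1, so H_0 ≅ Z.
  H_1: rank ker ∂_1 − rank ∂_2 = (15 − 5) − 10 = 0, and ∂_2 has invariant factor 2 > 1, so H_1 ≅ Z/2.
  H_2: rank ker ∂_2 − rank ∂_3 = (10 − 10) − 0 = 0, and there is no ∂_3, so H_2 ≅ 0.

(K is a triangulation of the real projective plane RP^2.)

H_0 = Z,  H_1 = Z/2,  H_2 = 0.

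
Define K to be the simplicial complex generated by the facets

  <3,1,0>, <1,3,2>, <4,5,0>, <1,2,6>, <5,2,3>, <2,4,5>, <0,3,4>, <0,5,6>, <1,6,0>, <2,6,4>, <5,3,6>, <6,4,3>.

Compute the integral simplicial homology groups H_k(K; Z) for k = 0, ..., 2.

H_0 = Z,  H_1 = Z/2,  H_2 = 0.

Fix the vertex order 0 < 1 < 2 < 3 < 4 < 5 < 6 and write every simplex with vertices in increasing order. Then dim K = 2 and the simplices of K are:

  0-simplices (7): [0], [1], [2], [3], [4], [5], [6]
  1-simplices (18): [0,1], [0,3], [0,4], [0,5], [0,6], [1,2], [1,3], [1,6], [2,3], [2,4], [2,5], [2,6], [3,4], [3,5], [3,6], [4,5], [4,6], [5,6]
  2-simplices (12): [0,1,3], [0,1,6], [0,3,4], [0,4,5], [0,5,6], [1,2,3], [1,2,6], [2,3,5], [2,4,5], [2,4,6], [3,4,6], [3,5,6]

Hence C_0 ≅ Z^7, C_1 ≅ Z^18, C_2 ≅ Z^12.

The boundary map ∂_1: C_1 → C_0 maps an edge to its endpoints' difference, ∂[p,q] = q − p. For instance
  ∂[0,3] = [3] − [0].
This gives a 7×18 integer matrix of rank 6; reducing to Smith normal form yields diagonal entries (1,1,1,1,1,1).

The boundary map ∂_2: C_2 → C_1 acts by ∂[p,q,r] = [q,r] − [p,r] + [p,q]. For instance
  ∂[0,4,5] = [4,5] − [0,5] + [0,4],
  ∂[0,5,6] = [5,6] − [0,6] + [0,5].
The 18×12 boundary matrix has rank 12 and Smith normal form diag(1,1,1,1,1,1,1,1,1,1,1,2).

Now H_k = ker ∂_k / im ∂_{k+1}, so:

  H_0: rank C_0 − rank ∂_1 = 7 − 6 = 1, and the invariant factors of ∂_1 are all 1, so H_0 ≅ Z.
  H_1: rank ker ∂_1 − rank ∂_2 = (18 − 6) − 12 = 0, and ∂_2 has invariant factor 2 > 1, so H_1 ≅ Z/2.
  H_2: rank ker ∂_2 − rank ∂_3 = (12 − 12) − 0 = 0, and there is no ∂_3, so H_2 ≅ 0.

As a check, the Euler characteristic is 7 − 18 + 12 = 1, which agrees with 1 − 0 + 0 = 1.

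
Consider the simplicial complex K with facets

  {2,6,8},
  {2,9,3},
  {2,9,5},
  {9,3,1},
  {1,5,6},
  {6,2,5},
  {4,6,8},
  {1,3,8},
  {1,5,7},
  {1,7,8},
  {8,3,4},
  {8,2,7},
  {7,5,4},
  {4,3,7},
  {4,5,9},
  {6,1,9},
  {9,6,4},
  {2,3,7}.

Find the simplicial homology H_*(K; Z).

K has 9 vertices, 27 edges, 18 triangles.
rank ∂_0 = 0, rank ∂_1 = 8 ⇒ b_0 = 9 − 0 − 8 = 1; all invariant factors of ∂_1 are 1 so no torsion. So H_0 ≅ Z.
rank ∂_1 = 8, rank ∂_2 = 18 ⇒ b_1 = 27 − 8 − 18 = 1; ∂_2 has invariant factor(s) [2] giving torsion. So H_1 ≅ Z ⊕ Z_2.
rank ∂_2 = 18, rank ∂_3 = 0 ⇒ b_2 = 18 − 18 − 0 = 0. So H_2 ≅ 0.

H_0 = Z,  H_1 = Z ⊕ Z_2,  H_2 = 0.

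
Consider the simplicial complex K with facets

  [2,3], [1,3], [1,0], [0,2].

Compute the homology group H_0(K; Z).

H_0 ≅ Z.

Fix the vertex order 0 < 1 < 2 < 3 and write every simplex with vertices in increasing order. Then dim K = 1 and the simplices of K are:

  0-simplices (4): [0], [1], [2], [3]
  1-simplices (4): [0,1], [0,2], [1,3], [2,3]

giving chain groups C_0 ≅ Z^4, C_1 ≅ Z^4.

∂_1: C_1 → C_0 is given by ∂[p,q] = [q] − [p]. For instance
  ∂[0,1] = [1] − [0].
The 4×4 boundary matrix has rank 3 and Smith normal form diag(1,1,1).

Reading off H_k = ker ∂_k / im ∂_{k+1}:

  H_0: rank C_0 − rank ∂_1 = 4 − 3 = 1, and the invariant factors of ∂_1 are all 1, so H_0 ≅ Z.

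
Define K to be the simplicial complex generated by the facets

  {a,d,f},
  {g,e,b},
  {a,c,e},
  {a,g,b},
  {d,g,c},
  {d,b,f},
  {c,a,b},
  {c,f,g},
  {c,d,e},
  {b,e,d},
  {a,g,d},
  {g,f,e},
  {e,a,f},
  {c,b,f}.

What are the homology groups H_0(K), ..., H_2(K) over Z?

Fix the vertex order a < b < c < d < e < f < g and write every simplex with vertices in increasing order. Then dim K = 2 and the simplices of K are:

  0-simplices (7): a, b, c, d, e, f, g
  1-simplices (21): ab, ac, ad, ae, af, ag, bc, bd, be, bf, bg, cd, ce, cf, cg, de, df, dg, ef, eg, fg
  2-simplices (14): abc, abg, ace, adf, adg, aef, bcf, bde, bdf, beg, cde, cdg, cfg, efg

giving chain groups C_0 ≅ Z^7, C_1 ≅ Z^21, C_2 ≅ Z^14.

∂_1: C_1 → C_0 sends each edge [p,q] (with p < q) to q − p. For instance
  ∂cg = g − c.
The 7×21 boundary matrix has rank 6 and Smith normal form diag(1,1,1,1,1,1).

The boundary map ∂_2: C_2 → C_1 acts by ∂[p,q,r] = [q,r] − [p,r] + [p,q]. For instance
  ∂cde = de − ce + cd,
  ∂bcf = cf − bf + bc.
This gives a 21×14 integer matrix of rank 13; reducing to Smith normal form yields diagonal entries (1,1,1,1,1,1,1,1,1,1,1,1,1).

Reading off H_k = ker ∂_k / im ∂_{k+1}:

  H_0: rank C_0 − rank ∂_1 = 7 − 6 = 1, and the invariant factors of ∂_1 are all 1, so H_0 = Z.
  H_1: rank ker ∂_1 − rank ∂_2 = (21 − 6) − 13 = 2, and the invariant factors of ∂_2 are all 1, so H_1 = Z^2.
  H_2: rank ker ∂_2 − rank ∂_3 = (14 − 13) − 0 = 1, and there is no ∂_3, so H_2 = Z.

As a check, the Euler characteristic is 7 − 21 + 14 = 0, which agrees with 1 − 2 + 1 = 0.

H_0 = Z,  H_1 = Z^2,  H_2 = Z.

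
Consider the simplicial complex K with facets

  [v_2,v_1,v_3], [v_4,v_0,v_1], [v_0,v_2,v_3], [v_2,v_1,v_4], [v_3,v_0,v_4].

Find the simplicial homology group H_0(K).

Order the vertices as v_0 < v_1 < v_2 < v_3 < v_4. Listing each simplex with vertices in this order, K has dimension 2 with simplices:

  0-simplices (5): [v_0], [v_1], [v_2], [v_3], [v_4]
  1-simplices (10): [v_0,v_1], [v_0,v_2], [v_0,v_3], [v_0,v_4], [v_1,v_2], [v_1,v_3], [v_1,v_4], [v_2,v_3], [v_2,v_4], [v_3,v_4]
  2-simplices (5): [v_0,v_1,v_4], [v_0,v_2,v_3], [v_0,v_3,v_4], [v_1,v_2,v_3], [v_1,v_2,v_4]

giving chain groups C_0 ≅ Z^5, C_1 ≅ Z^10, C_2 ≅ Z^5.

The boundary map ∂_1: C_1 → C_0 maps an edge to its endpoints' difference, ∂[p,q] = q − p. For instance
  ∂[v_3,v_4] = [v_4] − [v_3].
As a 5×10 matrix over Z this has rank 4, with invariant factors (1,1,1,1).

The boundary map ∂_2: C_2 → C_1 maps a triangle to the signed sum of its edges. For instance
  ∂[v_1,v_2,v_4] = [v_2,v_4] − [v_1,v_4] + [v_1,v_2],
  ∂[v_1,v_2,v_3] = [v_2,v_3] − [v_1,v_3] + [v_1,v_2].
The resulting 10×5 matrix has rank 5, and its Smith normal form has invariant factors (1,1,1,1,1).

Now H_k = ker ∂_k / im ∂_{k+1}, so:

  H_0: rank C_0 − rank ∂_1 = 5 − 4 = 1, and the invariant factors of ∂_1 are all 1, so H_0 = Z.

H_0 = Z.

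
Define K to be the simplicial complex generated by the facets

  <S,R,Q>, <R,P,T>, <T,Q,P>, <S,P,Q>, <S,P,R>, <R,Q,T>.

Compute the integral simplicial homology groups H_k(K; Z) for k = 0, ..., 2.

H_0 ≅ Z,  H_1 = 0,  H_2 ≅ Z.

We work with the vertex ordering P < Q < R < S < T. The simplices of K, each written with vertices in increasing order, are:

  0-simplices (5): P, Q, R, S, T
  1-simplices (9): PQ, PR, PS, PT, QR, QS, QT, RS, RT
  2-simplices (6): PQS, PQT, PRS, PRT, QRS, QRT

so the chain groups are C_0 ≅ Z^5, C_1 ≅ Z^9, C_2 ≅ Z^6.

∂_1: C_1 → C_0 is given by ∂[p,q] = [q] − [p].
The 5×9 boundary matrix has rank 4 and Smith normal form diag(1,1,1,1).

∂_2: C_2 → C_1 maps a triangle to the signed sum of its edges. For instance
  ∂PQS = QS − PS + PQ,
  ∂QRT = RT − QT + QR.
This gives a 9×6 integer matrix of rank 5; reducing to Smith normal form yields diagonal entries (1,1,1,1,1).

Computing H_k = (kernel of ∂_k) / (image of ∂_{k+1}):

  H_0: rank C_0 − rank ∂_1 = 5 − 4 = 1, and the invariant factors of ∂_1 are all 1, so H_0 ≅ Z.
  H_1: rank ker ∂_1 − rank ∂_2 = (9 − 4) − 5 = 0, and the invariant factors of ∂_2 are all 1, so H_1 ≅ 0.
  H_2: rank ker ∂_2 − rank ∂_3 = (6 − 5) − 0 = 1, and there is no ∂_3, so H_2 ≅ Z.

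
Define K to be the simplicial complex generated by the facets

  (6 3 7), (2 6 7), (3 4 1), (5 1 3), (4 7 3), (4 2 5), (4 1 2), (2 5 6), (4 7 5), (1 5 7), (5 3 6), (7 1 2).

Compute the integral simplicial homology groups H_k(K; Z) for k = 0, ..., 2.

H_0 ≅ Z,  H_1 ≅ Z_2,  H_2 = 0.

Order the vertices as 1 < 2 < 3 < 4 < 5 < 6 < 7. Listing each simplex with vertices in this order, K has dimension 2 with simplices:

  0-simplices (7): [1], [2], [3], [4], [5], [6], [7]
  1-simplices (18): [1,2], [1,3], [1,4], [1,5], [1,7], [2,4], [2,5], [2,6], [2,7], [3,4], [3,5], [3,6], [3,7], [4,5], [4,7], [5,6], [5,7], [6,7]
  2-simplices (12): [1,2,4], [1,2,7], [1,3,4], [1,3,5], [1,5,7], [2,4,5], [2,5,6], [2,6,7], [3,4,7], [3,5,6], [3,6,7], [4,5,7]

Hence C_0 ≅ Z^7, C_1 ≅ Z^18, C_2 ≅ Z^12.

The boundary map ∂_1: C_1 → C_0 sends each edge [p,q] (with p < q) to q − p.
The 7×18 boundary matrix has rank 6 and Smith normal form diag(1,1,1,1,1,1).

Boundary ∂_2: C_2 → C_1 maps a triangle to the signed sum of its edges. For instance
  ∂[4,5,7] = [5,7] − [4,7] + [4,5],
  ∂[3,6,7] = [6,7] − [3,7] + [3,6].
The resulting 18×12 matrix has rank 12, and its Smith normal form has invariant factors (1,1,1,1,1,1,1,1,1,1,1,2).

Now H_k = ker ∂_k / im ∂_{k+1}, so:

  H_0: rank C_0 − rank ∂_1 = 7 − 6 = 1, and the invariant factors of ∂_1 are all 1, so H_0 = Z.
  H_1: rank ker ∂_1 − rank ∂_2 = (18 − 6) − 12 = 0, and ∂_2 has invariant factor 2 > 1, so H_1 = Z_2.
  H_2: rank ker ∂_2 − rank ∂_3 = (12 − 12) − 0 = 0, and there is no ∂_3, so H_2 = 0.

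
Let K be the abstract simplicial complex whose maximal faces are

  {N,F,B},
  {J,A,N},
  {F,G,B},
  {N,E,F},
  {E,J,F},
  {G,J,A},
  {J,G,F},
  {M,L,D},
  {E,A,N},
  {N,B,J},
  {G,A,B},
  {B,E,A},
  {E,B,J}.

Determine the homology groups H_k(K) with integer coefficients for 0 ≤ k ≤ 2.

Take the total order A < B < D < E < F < G < J < L < M < N on the vertex set. Then K (dimension 2) consists of the simplices:

  0-simplices (10): A, B, D, E, F, G, J, L, M, N
  1-simplices (21): AB, AE, AG, AJ, AN, BE, BF, BG, BJ, BN, DL, DM, EF, EJ, EN, FG, FJ, FN, GJ, JN, LM
  2-simplices (13): ABE, ABG, AEN, AGJ, AJN, BEJ, BFG, BFN, BJN, DLM, EFJ, EFN, FGJ

so the chain groups are C_0 ≅ Z^10, C_1 ≅ Z^21, C_2 ≅ Z^13.

Boundary ∂_1: C_1 → C_0 is given by ∂[p,q] = [q] − [p].
The resulting 10×21 matrix has rank 8, and its Smith normal form has invariant factors (1,1,1,1,1,1,1,1).

∂_2: C_2 → C_1 maps a triangle to the signed sum of its edges. For instance
  ∂EFJ = FJ − EJ + EF,
  ∂EFN = FN − EN + EF.
This gives a 21×13 integer matrix of rank 13; reducing to Smith normal form yields diagonal entries (1,1,1,1,1,1,1,1,1,1,1,1,2).

From H_k ≅ ker(∂_k) / im(∂_{k+1}) we obtain:

  H_0: rank C_0 − rank ∂_1 = 10 − 8 = 2, and the invariant factors of ∂_1 are all 1, so H_0 ≅ Z^2.
  H_1: rank ker ∂_1 − rank ∂_2 = (21 − 8) − 13 = 0, and ∂_2 has invariant factor 2 > 1, so H_1 ≅ Z/2.
  H_2: rank ker ∂_2 − rank ∂_3 = (13 − 13) − 0 = 0, and there is no ∂_3, so H_2 ≅ 0.

As a check, the Euler characteristic is 10 − 21 + 13 = 2, which agrees with 2 − 0 + 0 = 2.
(K is a triangulation of the disjoint union of the 2-simplex and the real projective plane RP^2.)

H_0 ≅ Z^2,  H_1 ≅ Z/2,  H_2 = 0.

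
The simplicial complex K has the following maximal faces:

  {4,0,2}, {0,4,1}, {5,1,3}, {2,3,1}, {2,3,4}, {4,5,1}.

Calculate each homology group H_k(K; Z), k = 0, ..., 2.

We work with the vertex ordering 0 < 1 < 2 < 3 < 4 < 5. The simplices of K, each written with vertices in increasing order, are:

  0-simplices (6): [0], [1], [2], [3], [4], [5]
  1-simplices (12): [0,1], [0,2], [0,4], [1,2], [1,3], [1,4], [1,5], [2,3], [2,4], [3,4], [3,5], [4,5]
  2-simplices (6): [0,1,4], [0,2,4], [1,2,3], [1,3,5], [1,4,5], [2,3,4]

so the chain groups are C_0 ≅ Z^6, C_1 ≅ Z^12, C_2 ≅ Z^6.

The boundary map ∂_1: C_1 → C_0 sends each edge [p,q] (with p < q) to q − p.
The 6×12 boundary matrix has rank 5 and Smith normal form diag(1,1,1,1,1).

Boundary ∂_2: C_2 → C_1 maps a triangle to the signed sum of its edges. For instance
  ∂[1,4,5] = [4,5] − [1,5] + [1,4],
  ∂[1,2,3] = [2,3] − [1,3] + [1,2].
The resulting 12×6 matrix has rank 6, and its Smith normal form has invariant factors (1,1,1,1,1,1).

Reading off H_k = ker ∂_k / im ∂_{k+1}:

  H_0: rank C_0 − rank ∂_1 = 6 − 5 = 1, and the invariant factors of ∂_1 are all 1, so H_0 = Z.
  H_1: rank ker ∂_1 − rank ∂_2 = (12 − 5) − 6 = 1, and the invariant factors of ∂_2 are all 1, so H_1 = Z.
  H_2: rank ker ∂_2 − rank ∂_3 = (6 − 6) − 0 = 0, and there is no ∂_3, so H_2 = 0.

H_0 ≅ Z,  H_1 ≅ Z,  H_2 = 0.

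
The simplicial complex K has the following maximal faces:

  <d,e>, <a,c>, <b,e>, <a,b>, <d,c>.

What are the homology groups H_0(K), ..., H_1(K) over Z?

H_0 = Z,  H_1 = Z.

Order the vertices as a < b < c < d < e. Listing each simplex with vertices in this order, K has dimension 1 with simplices:

  0-simplices (5): a, b, c, d, e
  1-simplices (5): ab, ac, be, cd, de

so the chain groups are C_0 ≅ Z^5, C_1 ≅ Z^5.

The boundary map ∂_1: C_1 → C_0 sends each edge [p,q] (with p < q) to q − p. For instance
  ∂ab = b − a.
This gives a 5×5 integer matrix of rank 4; reducing to Smith normal form yields diagonal entries (1,1,1,1).

Computing H_k = (kernel of ∂_k) / (image of ∂_{k+1}):

  H_0: rank C_0 − rank ∂_1 = 5 − 4 = 1, and the invariant factors of ∂_1 are all 1, so H_0 = Z.
  H_1: rank ker ∂_1 − rank ∂_2 = (5 − 4) − 0 = 1, and there is no ∂_2, so H_1 = Z.

(K is a triangulation of the circle S^1.)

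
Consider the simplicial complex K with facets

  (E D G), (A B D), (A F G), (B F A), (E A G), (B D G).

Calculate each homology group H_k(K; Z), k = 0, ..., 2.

Take the total order A < B < D < E < F < G on the vertex set. Then K (dimension 2) consists of the simplices:

  0-simplices (6): A, B, D, E, F, G
  1-simplices (12): AB, AD, AE, AF, AG, BD, BF, BG, DE, DG, EG, FG
  2-simplices (6): ABD, ABF, AEG, AFG, BDG, DEG

so the chain groups are C_0 ≅ Z^6, C_1 ≅ Z^12, C_2 ≅ Z^6.

The boundary map ∂_1: C_1 → C_0 sends each edge [p,q] (with p < q) to q − p. For instance
  ∂AD = D − A.
The resulting 6×12 matrix has rank 5, and its Smith normal form has invariant factors (1,1,1,1,1).

∂_2: C_2 → C_1 acts by ∂[p,q,r] = [q,r] − [p,r] + [p,q]. For instance
  ∂AEG = EG − AG + AE,
  ∂ABD = BD − AD + AB.
The 12×6 boundary matrix has rank 6 and Smith normal form diag(1,1,1,1,1,1).

Computing H_k = (kernel of ∂_k) / (image of ∂_{k+1}):

  H_0: rank C_0 − rank ∂_1 = 6 − 5 = 1, and the invariant factors of ∂_1 are all 1, so H_0 = Z.
  H_1: rank ker ∂_1 − rank ∂_2 = (12 − 5) − 6 = 1, and the invariant factors of ∂_2 are all 1, so H_1 = Z.
  H_2: rank ker ∂_2 − rank ∂_3 = (6 − 6) − 0 = 0, and there is no ∂_3, so H_2 = 0.

As a check, the Euler characteristic is 6 − 12 + 6 = 0, which agrees with 1 − 1 + 0 = 0.

H_0 = Z,  H_1 = Z,  H_2 = 0.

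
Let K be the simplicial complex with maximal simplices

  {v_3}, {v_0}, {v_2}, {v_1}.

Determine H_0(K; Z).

H_0 ≅ Z^4.

Take the total order v_0 < v_1 < v_2 < v_3 on the vertex set. Then K (dimension 0) consists of the simplices:

  0-simplices (4): [v_0], [v_1], [v_2], [v_3]

giving chain groups C_0 ≅ Z^4.

Computing H_k = (kernel of ∂_k) / (image of ∂_{k+1}):

  H_0: rank C_0 − rank ∂_1 = 4 − 0 = 4, and there is no ∂_1, so H_0 = Z^4.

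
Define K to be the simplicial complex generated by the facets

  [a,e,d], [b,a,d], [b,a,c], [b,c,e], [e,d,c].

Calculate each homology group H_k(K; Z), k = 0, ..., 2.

H_0 ≅ Z,  H_1 ≅ Z,  H_2 = 0.

Fix the vertex order a < b < c < d < e and write every simplex with vertices in increasing order. Then dim K = 2 and the simplices of K are:

  0-simplices (5): a, b, c, d, e
  1-simplices (10): ab, ac, ad, ae, bc, bd, be, cd, ce, de
  2-simplices (5): abc, abd, ade, bce, cde

giving chain groups C_0 ≅ Z^5, C_1 ≅ Z^10, C_2 ≅ Z^5.

∂_1: C_1 → C_0 maps an edge to its endpoints' difference, ∂[p,q] = q − p.
The resulting 5×10 matrix has rank 4, and its Smith normal form has invariant factors (1,1,1,1).

∂_2: C_2 → C_1 acts by ∂[p,q,r] = [q,r] − [p,r] + [p,q]. For instance
  ∂abd = bd − ad + ab,
  ∂bce = ce − be + bc.
The 10×5 boundary matrix has rank 5 and Smith normal form diag(1,1,1,1,1).

Now H_k = ker ∂_k / im ∂_{k+1}, so:

  H_0: rank C_0 − rank ∂_1 = 5 − 4 = 1, and the invariant factors of ∂_1 are all 1, so H_0 = Z.
  H_1: rank ker ∂_1 − rank ∂_2 = (10 − 4) − 5 = 1, and the invariant factors of ∂_2 are all 1, so H_1 = Z.
  H_2: rank ker ∂_2 − rank ∂_3 = (5 − 5) − 0 = 0, and there is no ∂_3, so H_2 = 0.

(K is a triangulation of the Möbius band.)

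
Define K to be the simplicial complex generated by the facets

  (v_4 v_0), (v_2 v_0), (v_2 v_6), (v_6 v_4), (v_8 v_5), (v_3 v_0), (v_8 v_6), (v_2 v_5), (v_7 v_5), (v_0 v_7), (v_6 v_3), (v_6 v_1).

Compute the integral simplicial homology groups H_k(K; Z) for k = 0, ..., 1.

We work with the vertex ordering v_0 < v_1 < v_2 < v_3 < v_4 < v_5 < v_6 < v_7 < v_8. The simplices of K, each written with vertices in increasing order, are:

  0-simplices (9): [v_0], [v_1], [v_2], [v_3], [v_4], [v_5], [v_6], [v_7], [v_8]
  1-simplices (12): [v_0,v_2], [v_0,v_3], [v_0,v_4], [v_0,v_7], [v_1,v_6], [v_2,v_5], [v_2,v_6], [v_3,v_6], [v_4,v_6], [v_5,v_7], [v_5,v_8], [v_6,v_8]

giving chain groups C_0 ≅ Z^9, C_1 ≅ Z^12.

Boundary ∂_1: C_1 → C_0 maps an edge to its endpoints' difference, ∂[p,q] = q − p.
The resulting 9×12 matrix has rank 8, and its Smith normal form has invariant factors (1,1,1,1,1,1,1,1).

Reading off H_k = ker ∂_k / im ∂_{k+1}:

  H_0: rank C_0 − rank ∂_1 = 9 − 8 = 1, and the invariant factors of ∂_1 are all 1, so H_0 ≅ Z.
  H_1: rank ker ∂_1 − rank ∂_2 = (12 − 8) − 0 = 4, and there is no ∂_2, so H_1 ≅ Z^4.

H_0 ≅ Z,  H_1 ≅ Z^4.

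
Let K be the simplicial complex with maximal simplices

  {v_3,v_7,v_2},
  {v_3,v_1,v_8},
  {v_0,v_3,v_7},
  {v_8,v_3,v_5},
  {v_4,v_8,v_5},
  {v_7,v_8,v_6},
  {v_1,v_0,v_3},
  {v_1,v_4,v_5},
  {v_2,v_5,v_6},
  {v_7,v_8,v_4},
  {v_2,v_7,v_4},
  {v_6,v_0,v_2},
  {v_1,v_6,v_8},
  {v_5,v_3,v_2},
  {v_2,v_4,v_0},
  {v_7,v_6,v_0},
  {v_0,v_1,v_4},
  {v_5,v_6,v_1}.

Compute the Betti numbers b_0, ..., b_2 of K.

b_0 = 1, b_1 = 1, b_2 = 0.

Order the vertices as v_0 < v_1 < v_2 < v_3 < v_4 < v_5 < v_6 < v_7 < v_8. Listing each simplex with vertices in this order, K has dimension 2 with simplices:

  0-simplices (9): [v_0], [v_1], [v_2], [v_3], [v_4], [v_5], [v_6], [v_7], [v_8]
  1-simplices (27): (27 of them)
  2-simplices (18): (18 of them)

Hence C_0 ≅ Z^9, C_1 ≅ Z^27, C_2 ≅ Z^18.

Boundary ∂_1: C_1 → C_0 sends each edge [p,q] (with p < q) to q − p.
As a 9×27 matrix over Z this has rank 8, with invariant factors (1,1,1,1,1,1,1,1).

The boundary map ∂_2: C_2 → C_1 maps a triangle to the signed sum of its edges. For instance
  ∂[v_0,v_2,v_4] = [v_2,v_4] − [v_0,v_4] + [v_0,v_2],
  ∂[v_0,v_1,v_3] = [v_1,v_3] − [v_0,v_3] + [v_0,v_1].
As a 27×18 matrix over Z this has rank 18, with invariant factors (1,1,1,1,1,1,1,1,1,1,1,1,1,1,1,1,1,2).

From H_k ≅ ker(∂_k) / im(∂_{k+1}) we obtain:

  H_0: rank C_0 − rank ∂_1 = 9 − 8 = 1, and the invariant factors of ∂_1 are all 1, so H_0 ≅ Z.
  H_1: rank ker ∂_1 − rank ∂_2 = (27 − 8) − 18 = 1, and ∂_2 has invariant factor 2 > 1, so H_1 ≅ Z ⊕ Z_2.
  H_2: rank ker ∂_2 − rank ∂_3 = (18 − 18) − 0 = 0, and there is no ∂_3, so H_2 ≅ 0.

Hence the Betti numbers are b_0 = 1, b_1 = 1, b_2 = 0.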